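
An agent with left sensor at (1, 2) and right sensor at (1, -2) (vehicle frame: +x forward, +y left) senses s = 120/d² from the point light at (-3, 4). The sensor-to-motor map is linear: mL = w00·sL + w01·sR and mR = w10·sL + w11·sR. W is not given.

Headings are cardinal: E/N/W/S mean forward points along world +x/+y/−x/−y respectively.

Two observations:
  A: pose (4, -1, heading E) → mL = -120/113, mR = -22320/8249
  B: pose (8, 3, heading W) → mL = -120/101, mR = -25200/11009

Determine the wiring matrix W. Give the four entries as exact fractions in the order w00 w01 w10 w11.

obs A: pose=(4,-1,E) → sL=120/73, sR=120/113, mL=-120/113, mR=-22320/8249
obs B: pose=(8,3,W) → sL=120/109, sR=120/101, mL=-120/101, mR=-25200/11009
sensor matrix S = [[120/73, 120/113], [120/109, 120/101]]; det S = 71193600/90813241
solve [mL_A; mL_B] = S·[w00; w01] and [mR_A; mR_B] = S·[w10; w11]:
  w00 = 0, w01 = -1, w10 = -1, w11 = -1

0 -1 -1 -1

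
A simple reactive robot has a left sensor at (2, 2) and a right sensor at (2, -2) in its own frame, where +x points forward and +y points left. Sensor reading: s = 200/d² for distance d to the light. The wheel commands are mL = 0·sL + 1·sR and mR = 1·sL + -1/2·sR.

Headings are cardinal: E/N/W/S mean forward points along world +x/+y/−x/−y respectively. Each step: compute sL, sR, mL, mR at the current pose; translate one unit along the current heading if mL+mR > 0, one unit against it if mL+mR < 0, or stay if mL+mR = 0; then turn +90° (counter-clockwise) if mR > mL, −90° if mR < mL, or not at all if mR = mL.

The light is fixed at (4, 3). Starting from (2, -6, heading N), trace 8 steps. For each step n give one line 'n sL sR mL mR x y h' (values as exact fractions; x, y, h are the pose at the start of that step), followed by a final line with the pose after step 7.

n=0: pose=(2,-6,N); sL=40/13, sR=200/49; mL=200/49, mR=660/637; mL+mR=3260/637 → advance +1; mR−mL=-1940/637 → turn -1·90°
n=1: pose=(2,-5,E); sL=50/9, sR=2; mL=2, mR=41/9; mL+mR=59/9 → advance +1; mR−mL=23/9 → turn +1·90°
n=2: pose=(3,-5,N); sL=40/9, sR=200/37; mL=200/37, mR=580/333; mL+mR=2380/333 → advance +1; mR−mL=-1220/333 → turn -1·90°
n=3: pose=(3,-4,E); sL=100/13, sR=100/41; mL=100/41, mR=3450/533; mL+mR=4750/533 → advance +1; mR−mL=2150/533 → turn +1·90°
n=4: pose=(4,-4,N); sL=200/29, sR=200/29; mL=200/29, mR=100/29; mL+mR=300/29 → advance +1; mR−mL=-100/29 → turn -1·90°
n=5: pose=(4,-3,E); sL=10, sR=50/17; mL=50/17, mR=145/17; mL+mR=195/17 → advance +1; mR−mL=95/17 → turn +1·90°
n=6: pose=(5,-3,N); sL=200/17, sR=8; mL=8, mR=132/17; mL+mR=268/17 → advance +1; mR−mL=-4/17 → turn -1·90°
n=7: pose=(5,-2,E); sL=100/9, sR=100/29; mL=100/29, mR=2450/261; mL+mR=3350/261 → advance +1; mR−mL=1550/261 → turn +1·90°

0 40/13 200/49 200/49 660/637 2 -6 N
1 50/9 2 2 41/9 2 -5 E
2 40/9 200/37 200/37 580/333 3 -5 N
3 100/13 100/41 100/41 3450/533 3 -4 E
4 200/29 200/29 200/29 100/29 4 -4 N
5 10 50/17 50/17 145/17 4 -3 E
6 200/17 8 8 132/17 5 -3 N
7 100/9 100/29 100/29 2450/261 5 -2 E
final 6 -2 N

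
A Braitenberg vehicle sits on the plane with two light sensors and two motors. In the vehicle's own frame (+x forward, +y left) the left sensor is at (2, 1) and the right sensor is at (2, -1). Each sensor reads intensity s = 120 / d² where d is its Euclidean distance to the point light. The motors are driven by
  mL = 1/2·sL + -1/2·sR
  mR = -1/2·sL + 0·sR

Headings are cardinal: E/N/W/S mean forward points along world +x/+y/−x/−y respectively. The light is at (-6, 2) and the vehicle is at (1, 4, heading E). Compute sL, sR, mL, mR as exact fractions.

4/3 60/41 -8/123 -2/3

left sensor world pos  = (3, 5); dL² = 90
right sensor world pos = (3, 3); dR² = 82
sL = 120/90 = 4/3
sR = 120/82 = 60/41
mL = 1/2·sL + -1/2·sR = -8/123
mR = -1/2·sL + 0·sR = -2/3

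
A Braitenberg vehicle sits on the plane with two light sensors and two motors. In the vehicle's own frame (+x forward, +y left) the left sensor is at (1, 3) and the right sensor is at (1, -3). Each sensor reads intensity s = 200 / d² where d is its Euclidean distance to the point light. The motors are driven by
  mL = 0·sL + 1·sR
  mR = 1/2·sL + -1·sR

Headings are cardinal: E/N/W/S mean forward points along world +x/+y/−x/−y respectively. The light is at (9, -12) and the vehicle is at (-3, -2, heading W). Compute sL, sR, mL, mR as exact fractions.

100/109 100/169 100/169 -2450/18421

left sensor world pos  = (-4, -5); dL² = 218
right sensor world pos = (-4, 1); dR² = 338
sL = 200/218 = 100/109
sR = 200/338 = 100/169
mL = 0·sL + 1·sR = 100/169
mR = 1/2·sL + -1·sR = -2450/18421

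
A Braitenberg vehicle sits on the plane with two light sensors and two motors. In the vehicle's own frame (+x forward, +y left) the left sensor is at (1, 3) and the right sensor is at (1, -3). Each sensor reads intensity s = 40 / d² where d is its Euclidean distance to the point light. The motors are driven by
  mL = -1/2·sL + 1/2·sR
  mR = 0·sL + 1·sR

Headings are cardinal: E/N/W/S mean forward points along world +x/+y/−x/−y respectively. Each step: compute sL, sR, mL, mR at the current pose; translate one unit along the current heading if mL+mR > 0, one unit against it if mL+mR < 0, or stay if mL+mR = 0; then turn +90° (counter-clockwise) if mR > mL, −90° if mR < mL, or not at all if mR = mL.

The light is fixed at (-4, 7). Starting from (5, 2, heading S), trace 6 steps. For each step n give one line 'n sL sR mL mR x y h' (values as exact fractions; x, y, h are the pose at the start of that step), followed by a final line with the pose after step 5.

n=0: pose=(5,2,S); sL=2/9, sR=5/9; mL=1/6, mR=5/9; mL+mR=13/18 → advance +1; mR−mL=7/18 → turn +1·90°
n=1: pose=(5,1,E); sL=40/109, sR=40/181; mL=-1440/19729, mR=40/181; mL+mR=2920/19729 → advance +1; mR−mL=5800/19729 → turn +1·90°
n=2: pose=(6,1,N); sL=20/37, sR=20/97; mL=-600/3589, mR=20/97; mL+mR=140/3589 → advance +1; mR−mL=1340/3589 → turn +1·90°
n=3: pose=(6,2,W); sL=8/29, sR=8/17; mL=48/493, mR=8/17; mL+mR=280/493 → advance +1; mR−mL=184/493 → turn +1·90°
n=4: pose=(5,2,S); sL=2/9, sR=5/9; mL=1/6, mR=5/9; mL+mR=13/18 → advance +1; mR−mL=7/18 → turn +1·90°
n=5: pose=(5,1,E); sL=40/109, sR=40/181; mL=-1440/19729, mR=40/181; mL+mR=2920/19729 → advance +1; mR−mL=5800/19729 → turn +1·90°

0 2/9 5/9 1/6 5/9 5 2 S
1 40/109 40/181 -1440/19729 40/181 5 1 E
2 20/37 20/97 -600/3589 20/97 6 1 N
3 8/29 8/17 48/493 8/17 6 2 W
4 2/9 5/9 1/6 5/9 5 2 S
5 40/109 40/181 -1440/19729 40/181 5 1 E
final 6 1 N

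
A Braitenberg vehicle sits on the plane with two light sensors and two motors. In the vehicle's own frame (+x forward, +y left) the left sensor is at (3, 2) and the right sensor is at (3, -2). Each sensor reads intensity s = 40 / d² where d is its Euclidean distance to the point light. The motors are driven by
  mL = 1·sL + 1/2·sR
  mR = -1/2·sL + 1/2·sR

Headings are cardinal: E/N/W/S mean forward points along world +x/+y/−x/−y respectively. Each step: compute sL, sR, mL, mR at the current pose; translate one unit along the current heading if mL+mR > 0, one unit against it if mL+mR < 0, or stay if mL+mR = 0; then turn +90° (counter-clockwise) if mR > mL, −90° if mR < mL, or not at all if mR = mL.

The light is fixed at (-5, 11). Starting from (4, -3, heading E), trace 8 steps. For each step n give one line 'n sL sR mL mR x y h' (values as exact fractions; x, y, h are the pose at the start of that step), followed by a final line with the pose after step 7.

0 5/36 1/10 17/90 -7/360 4 -3 E
1 40/433 40/353 22780/152849 1600/152849 5 -3 S
2 20/169 20/109 3870/18421 600/18421 5 -4 W
3 40/193 8/53 2892/10229 -288/10229 4 -4 N
4 5/36 1/10 17/90 -7/360 4 -3 E
5 40/433 40/353 22780/152849 1600/152849 5 -3 S
6 20/169 20/109 3870/18421 600/18421 5 -4 W
7 40/193 8/53 2892/10229 -288/10229 4 -4 N
final 4 -3 E

n=0: pose=(4,-3,E); sL=5/36, sR=1/10; mL=17/90, mR=-7/360; mL+mR=61/360 → advance +1; mR−mL=-5/24 → turn -1·90°
n=1: pose=(5,-3,S); sL=40/433, sR=40/353; mL=22780/152849, mR=1600/152849; mL+mR=24380/152849 → advance +1; mR−mL=-60/433 → turn -1·90°
n=2: pose=(5,-4,W); sL=20/169, sR=20/109; mL=3870/18421, mR=600/18421; mL+mR=4470/18421 → advance +1; mR−mL=-30/169 → turn -1·90°
n=3: pose=(4,-4,N); sL=40/193, sR=8/53; mL=2892/10229, mR=-288/10229; mL+mR=2604/10229 → advance +1; mR−mL=-60/193 → turn -1·90°
n=4: pose=(4,-3,E); sL=5/36, sR=1/10; mL=17/90, mR=-7/360; mL+mR=61/360 → advance +1; mR−mL=-5/24 → turn -1·90°
n=5: pose=(5,-3,S); sL=40/433, sR=40/353; mL=22780/152849, mR=1600/152849; mL+mR=24380/152849 → advance +1; mR−mL=-60/433 → turn -1·90°
n=6: pose=(5,-4,W); sL=20/169, sR=20/109; mL=3870/18421, mR=600/18421; mL+mR=4470/18421 → advance +1; mR−mL=-30/169 → turn -1·90°
n=7: pose=(4,-4,N); sL=40/193, sR=8/53; mL=2892/10229, mR=-288/10229; mL+mR=2604/10229 → advance +1; mR−mL=-60/193 → turn -1·90°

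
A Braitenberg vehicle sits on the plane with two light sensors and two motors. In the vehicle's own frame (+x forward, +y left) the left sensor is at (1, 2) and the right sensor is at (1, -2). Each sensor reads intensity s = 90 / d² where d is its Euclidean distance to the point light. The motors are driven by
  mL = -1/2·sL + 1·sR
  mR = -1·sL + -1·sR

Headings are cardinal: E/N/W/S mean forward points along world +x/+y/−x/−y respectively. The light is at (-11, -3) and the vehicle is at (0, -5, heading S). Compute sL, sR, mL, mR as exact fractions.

left sensor world pos  = (2, -6); dL² = 178
right sensor world pos = (-2, -6); dR² = 90
sL = 90/178 = 45/89
sR = 90/90 = 1
mL = -1/2·sL + 1·sR = 133/178
mR = -1·sL + -1·sR = -134/89

45/89 1 133/178 -134/89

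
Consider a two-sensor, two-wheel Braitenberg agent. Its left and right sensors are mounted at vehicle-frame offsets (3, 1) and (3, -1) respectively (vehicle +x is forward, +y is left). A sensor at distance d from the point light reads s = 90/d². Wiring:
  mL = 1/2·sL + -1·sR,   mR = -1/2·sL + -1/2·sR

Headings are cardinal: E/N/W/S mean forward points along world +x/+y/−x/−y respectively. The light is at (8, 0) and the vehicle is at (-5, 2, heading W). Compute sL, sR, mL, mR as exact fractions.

90/257 18/53 -2241/13621 -4698/13621

left sensor world pos  = (-8, 1); dL² = 257
right sensor world pos = (-8, 3); dR² = 265
sL = 90/257 = 90/257
sR = 90/265 = 18/53
mL = 1/2·sL + -1·sR = -2241/13621
mR = -1/2·sL + -1/2·sR = -4698/13621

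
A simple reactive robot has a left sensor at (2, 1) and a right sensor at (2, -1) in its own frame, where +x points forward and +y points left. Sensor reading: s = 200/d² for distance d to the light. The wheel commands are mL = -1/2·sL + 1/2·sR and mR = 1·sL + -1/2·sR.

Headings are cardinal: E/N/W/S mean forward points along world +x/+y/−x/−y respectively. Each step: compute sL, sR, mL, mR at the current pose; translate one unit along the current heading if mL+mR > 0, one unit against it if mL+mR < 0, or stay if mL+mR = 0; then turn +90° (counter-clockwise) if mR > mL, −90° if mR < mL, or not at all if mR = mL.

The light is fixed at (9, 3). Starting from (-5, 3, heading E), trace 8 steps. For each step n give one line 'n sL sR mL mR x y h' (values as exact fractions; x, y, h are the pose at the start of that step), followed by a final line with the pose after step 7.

0 40/29 40/29 0 20/29 -5 3 E
1 1 50/37 13/74 12/37 -4 3 N
2 8/9 200/229 -16/2061 932/2061 -4 4 W
3 20/17 100/113 -280/1921 1410/1921 -5 4 S
4 40/29 40/29 0 20/29 -5 3 E
5 1 50/37 13/74 12/37 -4 3 N
6 8/9 200/229 -16/2061 932/2061 -4 4 W
7 20/17 100/113 -280/1921 1410/1921 -5 4 S
final -5 3 E

n=0: pose=(-5,3,E); sL=40/29, sR=40/29; mL=0, mR=20/29; mL+mR=20/29 → advance +1; mR−mL=20/29 → turn +1·90°
n=1: pose=(-4,3,N); sL=1, sR=50/37; mL=13/74, mR=12/37; mL+mR=1/2 → advance +1; mR−mL=11/74 → turn +1·90°
n=2: pose=(-4,4,W); sL=8/9, sR=200/229; mL=-16/2061, mR=932/2061; mL+mR=4/9 → advance +1; mR−mL=316/687 → turn +1·90°
n=3: pose=(-5,4,S); sL=20/17, sR=100/113; mL=-280/1921, mR=1410/1921; mL+mR=10/17 → advance +1; mR−mL=1690/1921 → turn +1·90°
n=4: pose=(-5,3,E); sL=40/29, sR=40/29; mL=0, mR=20/29; mL+mR=20/29 → advance +1; mR−mL=20/29 → turn +1·90°
n=5: pose=(-4,3,N); sL=1, sR=50/37; mL=13/74, mR=12/37; mL+mR=1/2 → advance +1; mR−mL=11/74 → turn +1·90°
n=6: pose=(-4,4,W); sL=8/9, sR=200/229; mL=-16/2061, mR=932/2061; mL+mR=4/9 → advance +1; mR−mL=316/687 → turn +1·90°
n=7: pose=(-5,4,S); sL=20/17, sR=100/113; mL=-280/1921, mR=1410/1921; mL+mR=10/17 → advance +1; mR−mL=1690/1921 → turn +1·90°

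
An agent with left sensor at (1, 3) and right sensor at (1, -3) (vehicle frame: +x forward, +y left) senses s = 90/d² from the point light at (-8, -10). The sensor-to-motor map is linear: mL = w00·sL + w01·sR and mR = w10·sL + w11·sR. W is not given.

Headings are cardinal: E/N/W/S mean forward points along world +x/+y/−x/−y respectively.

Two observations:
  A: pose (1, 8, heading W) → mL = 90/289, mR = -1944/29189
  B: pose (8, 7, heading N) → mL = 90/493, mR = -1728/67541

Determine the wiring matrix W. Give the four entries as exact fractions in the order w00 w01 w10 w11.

1 0 -1/2 1/2

obs A: pose=(1,8,W) → sL=90/289, sR=18/101, mL=90/289, mR=-1944/29189
obs B: pose=(8,7,N) → sL=90/493, sR=18/137, mL=90/493, mR=-1728/67541
sensor matrix S = [[90/289, 18/101], [90/493, 18/137]]; det S = 972000/115967897
solve [mL_A; mL_B] = S·[w00; w01] and [mR_A; mR_B] = S·[w10; w11]:
  w00 = 1, w01 = 0, w10 = -1/2, w11 = 1/2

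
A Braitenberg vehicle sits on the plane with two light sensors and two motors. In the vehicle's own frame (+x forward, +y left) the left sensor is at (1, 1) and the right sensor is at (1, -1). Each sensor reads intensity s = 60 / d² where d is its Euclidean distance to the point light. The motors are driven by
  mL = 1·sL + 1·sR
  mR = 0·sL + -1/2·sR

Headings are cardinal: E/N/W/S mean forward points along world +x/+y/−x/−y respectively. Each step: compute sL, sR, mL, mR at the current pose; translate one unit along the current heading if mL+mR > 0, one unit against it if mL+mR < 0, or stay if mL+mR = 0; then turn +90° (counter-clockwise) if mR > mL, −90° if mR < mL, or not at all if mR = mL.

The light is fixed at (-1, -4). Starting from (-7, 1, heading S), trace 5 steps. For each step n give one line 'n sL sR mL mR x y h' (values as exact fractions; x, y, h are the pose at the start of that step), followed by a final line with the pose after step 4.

0 60/41 12/13 1272/533 -6/13 -7 1 S
1 30/29 30/37 1980/1073 -15/37 -7 0 W
2 60/89 60/61 9000/5429 -30/61 -8 0 N
3 5/6 15/13 155/78 -15/26 -8 1 E
4 60/41 12/13 1272/533 -6/13 -7 1 S
final -7 0 W

n=0: pose=(-7,1,S); sL=60/41, sR=12/13; mL=1272/533, mR=-6/13; mL+mR=1026/533 → advance +1; mR−mL=-1518/533 → turn -1·90°
n=1: pose=(-7,0,W); sL=30/29, sR=30/37; mL=1980/1073, mR=-15/37; mL+mR=1545/1073 → advance +1; mR−mL=-2415/1073 → turn -1·90°
n=2: pose=(-8,0,N); sL=60/89, sR=60/61; mL=9000/5429, mR=-30/61; mL+mR=6330/5429 → advance +1; mR−mL=-11670/5429 → turn -1·90°
n=3: pose=(-8,1,E); sL=5/6, sR=15/13; mL=155/78, mR=-15/26; mL+mR=55/39 → advance +1; mR−mL=-100/39 → turn -1·90°
n=4: pose=(-7,1,S); sL=60/41, sR=12/13; mL=1272/533, mR=-6/13; mL+mR=1026/533 → advance +1; mR−mL=-1518/533 → turn -1·90°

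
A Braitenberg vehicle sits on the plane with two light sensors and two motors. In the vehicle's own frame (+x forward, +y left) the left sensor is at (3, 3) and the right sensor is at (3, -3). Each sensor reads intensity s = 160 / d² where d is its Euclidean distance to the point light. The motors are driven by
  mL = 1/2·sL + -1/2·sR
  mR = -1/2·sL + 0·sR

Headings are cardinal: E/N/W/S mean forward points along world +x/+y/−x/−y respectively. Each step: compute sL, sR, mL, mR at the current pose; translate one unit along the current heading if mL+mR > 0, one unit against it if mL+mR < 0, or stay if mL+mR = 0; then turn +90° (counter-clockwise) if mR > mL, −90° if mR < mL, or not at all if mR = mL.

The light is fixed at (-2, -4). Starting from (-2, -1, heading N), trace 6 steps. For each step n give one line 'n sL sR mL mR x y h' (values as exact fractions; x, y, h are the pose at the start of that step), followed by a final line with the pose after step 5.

0 32/9 32/9 0 -16/9 -2 -1 N
1 80/17 16 -96/17 -40/17 -2 -2 E
2 160/41 160/29 -960/1189 -80/41 -3 -2 N
3 8 20 -6 -4 -3 -3 E
4 160/41 160/17 -1920/697 -80/41 -4 -3 N
5 80/17 80/17 0 -40/17 -4 -4 W
final -3 -4 N

n=0: pose=(-2,-1,N); sL=32/9, sR=32/9; mL=0, mR=-16/9; mL+mR=-16/9 → advance -1; mR−mL=-16/9 → turn -1·90°
n=1: pose=(-2,-2,E); sL=80/17, sR=16; mL=-96/17, mR=-40/17; mL+mR=-8 → advance -1; mR−mL=56/17 → turn +1·90°
n=2: pose=(-3,-2,N); sL=160/41, sR=160/29; mL=-960/1189, mR=-80/41; mL+mR=-80/29 → advance -1; mR−mL=-1360/1189 → turn -1·90°
n=3: pose=(-3,-3,E); sL=8, sR=20; mL=-6, mR=-4; mL+mR=-10 → advance -1; mR−mL=2 → turn +1·90°
n=4: pose=(-4,-3,N); sL=160/41, sR=160/17; mL=-1920/697, mR=-80/41; mL+mR=-80/17 → advance -1; mR−mL=560/697 → turn +1·90°
n=5: pose=(-4,-4,W); sL=80/17, sR=80/17; mL=0, mR=-40/17; mL+mR=-40/17 → advance -1; mR−mL=-40/17 → turn -1·90°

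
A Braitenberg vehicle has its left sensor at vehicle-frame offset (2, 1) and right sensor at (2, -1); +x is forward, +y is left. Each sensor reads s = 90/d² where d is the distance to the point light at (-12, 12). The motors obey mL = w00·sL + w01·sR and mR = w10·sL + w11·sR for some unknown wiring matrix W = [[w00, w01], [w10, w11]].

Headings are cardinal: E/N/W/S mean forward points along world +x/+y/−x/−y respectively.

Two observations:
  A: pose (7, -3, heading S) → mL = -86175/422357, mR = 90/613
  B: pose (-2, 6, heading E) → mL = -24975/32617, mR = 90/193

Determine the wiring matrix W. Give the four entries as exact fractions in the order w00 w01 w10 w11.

-1 -1/2 0 1

obs A: pose=(7,-3,S) → sL=90/689, sR=90/613, mL=-86175/422357, mR=90/613
obs B: pose=(-2,6,E) → sL=90/169, sR=90/193, mL=-24975/32617, mR=90/193
sensor matrix S = [[90/689, 90/613], [90/169, 90/193]]; det S = -18306000/1059693713
solve [mL_A; mL_B] = S·[w00; w01] and [mR_A; mR_B] = S·[w10; w11]:
  w00 = -1, w01 = -1/2, w10 = 0, w11 = 1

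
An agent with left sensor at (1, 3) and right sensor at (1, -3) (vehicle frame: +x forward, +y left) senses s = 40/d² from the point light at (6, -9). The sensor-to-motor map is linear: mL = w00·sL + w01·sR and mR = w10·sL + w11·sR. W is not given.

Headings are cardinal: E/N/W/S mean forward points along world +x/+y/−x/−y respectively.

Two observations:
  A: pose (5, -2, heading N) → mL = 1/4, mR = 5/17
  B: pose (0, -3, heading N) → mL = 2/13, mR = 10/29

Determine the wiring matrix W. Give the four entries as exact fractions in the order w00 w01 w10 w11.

1/2 0 0 1/2

obs A: pose=(5,-2,N) → sL=1/2, sR=10/17, mL=1/4, mR=5/17
obs B: pose=(0,-3,N) → sL=4/13, sR=20/29, mL=2/13, mR=10/29
sensor matrix S = [[1/2, 10/17], [4/13, 20/29]]; det S = 1050/6409
solve [mL_A; mL_B] = S·[w00; w01] and [mR_A; mR_B] = S·[w10; w11]:
  w00 = 1/2, w01 = 0, w10 = 0, w11 = 1/2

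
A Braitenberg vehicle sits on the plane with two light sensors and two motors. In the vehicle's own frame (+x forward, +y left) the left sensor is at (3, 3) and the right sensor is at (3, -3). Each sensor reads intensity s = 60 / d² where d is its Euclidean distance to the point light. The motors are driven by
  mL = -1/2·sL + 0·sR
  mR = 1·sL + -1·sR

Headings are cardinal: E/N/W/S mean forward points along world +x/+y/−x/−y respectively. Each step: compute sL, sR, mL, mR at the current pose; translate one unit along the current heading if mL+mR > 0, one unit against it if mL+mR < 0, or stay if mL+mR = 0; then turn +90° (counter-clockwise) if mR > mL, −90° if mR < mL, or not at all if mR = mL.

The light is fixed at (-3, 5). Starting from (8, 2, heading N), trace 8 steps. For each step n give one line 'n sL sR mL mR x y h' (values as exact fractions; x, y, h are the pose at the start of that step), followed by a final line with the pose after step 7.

n=0: pose=(8,2,N); sL=15/16, sR=15/49; mL=-15/32, mR=495/784; mL+mR=255/1568 → advance +1; mR−mL=1725/1568 → turn +1·90°
n=1: pose=(8,3,W); sL=60/89, sR=12/13; mL=-30/89, mR=-288/1157; mL+mR=-678/1157 → advance -1; mR−mL=102/1157 → turn +1·90°
n=2: pose=(9,3,S); sL=6/25, sR=30/53; mL=-3/25, mR=-432/1325; mL+mR=-591/1325 → advance -1; mR−mL=-273/1325 → turn -1·90°
n=3: pose=(9,4,W); sL=60/97, sR=12/17; mL=-30/97, mR=-144/1649; mL+mR=-654/1649 → advance -1; mR−mL=366/1649 → turn +1·90°
n=4: pose=(10,4,S); sL=15/68, sR=15/29; mL=-15/136, mR=-585/1972; mL+mR=-1605/3944 → advance -1; mR−mL=-735/3944 → turn -1·90°
n=5: pose=(10,5,W); sL=60/109, sR=60/109; mL=-30/109, mR=0; mL+mR=-30/109 → advance -1; mR−mL=30/109 → turn +1·90°
n=6: pose=(11,5,S); sL=30/149, sR=6/13; mL=-15/149, mR=-504/1937; mL+mR=-699/1937 → advance -1; mR−mL=-309/1937 → turn -1·90°
n=7: pose=(11,6,W); sL=12/25, sR=60/137; mL=-6/25, mR=144/3425; mL+mR=-678/3425 → advance -1; mR−mL=966/3425 → turn +1·90°

0 15/16 15/49 -15/32 495/784 8 2 N
1 60/89 12/13 -30/89 -288/1157 8 3 W
2 6/25 30/53 -3/25 -432/1325 9 3 S
3 60/97 12/17 -30/97 -144/1649 9 4 W
4 15/68 15/29 -15/136 -585/1972 10 4 S
5 60/109 60/109 -30/109 0 10 5 W
6 30/149 6/13 -15/149 -504/1937 11 5 S
7 12/25 60/137 -6/25 144/3425 11 6 W
final 12 6 S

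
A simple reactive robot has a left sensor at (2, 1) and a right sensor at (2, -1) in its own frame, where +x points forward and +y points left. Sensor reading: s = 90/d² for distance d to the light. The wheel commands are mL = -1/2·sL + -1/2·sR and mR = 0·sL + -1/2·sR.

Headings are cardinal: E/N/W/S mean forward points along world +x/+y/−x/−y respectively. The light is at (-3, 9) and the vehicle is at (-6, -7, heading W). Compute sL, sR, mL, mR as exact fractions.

left sensor world pos  = (-8, -8); dL² = 314
right sensor world pos = (-8, -6); dR² = 250
sL = 90/314 = 45/157
sR = 90/250 = 9/25
mL = -1/2·sL + -1/2·sR = -1269/3925
mR = 0·sL + -1/2·sR = -9/50

45/157 9/25 -1269/3925 -9/50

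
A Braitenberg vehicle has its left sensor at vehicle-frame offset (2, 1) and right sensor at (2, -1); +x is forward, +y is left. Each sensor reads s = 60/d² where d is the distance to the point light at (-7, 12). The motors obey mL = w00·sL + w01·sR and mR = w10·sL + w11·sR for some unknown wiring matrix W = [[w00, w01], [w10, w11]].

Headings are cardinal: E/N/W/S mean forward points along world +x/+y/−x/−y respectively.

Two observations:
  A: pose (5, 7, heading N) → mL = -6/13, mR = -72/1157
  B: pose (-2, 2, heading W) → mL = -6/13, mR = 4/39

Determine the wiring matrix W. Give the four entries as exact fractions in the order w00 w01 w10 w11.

-1 0 -1/2 1/2

obs A: pose=(5,7,N) → sL=6/13, sR=30/89, mL=-6/13, mR=-72/1157
obs B: pose=(-2,2,W) → sL=6/13, sR=2/3, mL=-6/13, mR=4/39
sensor matrix S = [[6/13, 30/89], [6/13, 2/3]]; det S = 176/1157
solve [mL_A; mL_B] = S·[w00; w01] and [mR_A; mR_B] = S·[w10; w11]:
  w00 = -1, w01 = 0, w10 = -1/2, w11 = 1/2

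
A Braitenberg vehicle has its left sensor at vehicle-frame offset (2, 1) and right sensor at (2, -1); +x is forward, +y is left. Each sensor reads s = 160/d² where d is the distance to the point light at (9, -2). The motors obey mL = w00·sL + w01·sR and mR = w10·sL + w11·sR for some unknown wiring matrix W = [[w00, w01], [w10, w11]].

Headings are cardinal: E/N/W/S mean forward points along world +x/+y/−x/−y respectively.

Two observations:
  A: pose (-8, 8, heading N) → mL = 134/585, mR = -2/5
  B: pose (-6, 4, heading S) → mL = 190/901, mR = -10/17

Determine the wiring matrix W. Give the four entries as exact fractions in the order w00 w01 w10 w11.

-1/2 1 0 -1

obs A: pose=(-8,8,N) → sL=40/117, sR=2/5, mL=134/585, mR=-2/5
obs B: pose=(-6,4,S) → sL=40/53, sR=10/17, mL=190/901, mR=-10/17
sensor matrix S = [[40/117, 2/5], [40/53, 10/17]]; det S = -10624/105417
solve [mL_A; mL_B] = S·[w00; w01] and [mR_A; mR_B] = S·[w10; w11]:
  w00 = -1/2, w01 = 1, w10 = 0, w11 = -1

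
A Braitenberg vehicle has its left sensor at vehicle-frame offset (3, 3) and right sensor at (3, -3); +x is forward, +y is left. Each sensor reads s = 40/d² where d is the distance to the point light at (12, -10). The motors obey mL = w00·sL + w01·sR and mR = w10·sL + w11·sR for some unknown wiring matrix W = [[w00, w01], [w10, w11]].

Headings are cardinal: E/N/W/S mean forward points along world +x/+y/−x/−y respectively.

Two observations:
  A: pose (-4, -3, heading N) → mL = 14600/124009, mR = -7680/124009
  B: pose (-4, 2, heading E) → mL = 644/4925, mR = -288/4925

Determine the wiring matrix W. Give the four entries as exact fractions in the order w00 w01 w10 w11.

1/2 1/2 1 -1

obs A: pose=(-4,-3,N) → sL=40/461, sR=40/269, mL=14600/124009, mR=-7680/124009
obs B: pose=(-4,2,E) → sL=20/197, sR=4/25, mL=644/4925, mR=-288/4925
sensor matrix S = [[40/461, 40/269], [20/197, 4/25]]; det S = -148224/122148865
solve [mL_A; mL_B] = S·[w00; w01] and [mR_A; mR_B] = S·[w10; w11]:
  w00 = 1/2, w01 = 1/2, w10 = 1, w11 = -1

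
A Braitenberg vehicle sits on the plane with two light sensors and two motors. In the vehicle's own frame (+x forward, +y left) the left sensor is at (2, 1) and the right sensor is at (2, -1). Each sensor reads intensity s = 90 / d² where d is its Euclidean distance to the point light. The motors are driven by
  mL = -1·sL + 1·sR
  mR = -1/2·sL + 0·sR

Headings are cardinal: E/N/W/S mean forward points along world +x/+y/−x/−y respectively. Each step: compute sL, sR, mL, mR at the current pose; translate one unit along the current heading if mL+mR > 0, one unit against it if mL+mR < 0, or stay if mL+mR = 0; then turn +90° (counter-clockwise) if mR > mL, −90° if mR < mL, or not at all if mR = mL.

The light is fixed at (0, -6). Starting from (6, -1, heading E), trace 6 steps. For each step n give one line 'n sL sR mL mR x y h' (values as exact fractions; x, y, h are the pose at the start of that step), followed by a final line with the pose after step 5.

n=0: pose=(6,-1,E); sL=9/10, sR=9/8; mL=9/40, mR=-9/20; mL+mR=-9/40 → advance -1; mR−mL=-27/40 → turn -1·90°
n=1: pose=(5,-1,S); sL=2, sR=18/5; mL=8/5, mR=-1; mL+mR=3/5 → advance +1; mR−mL=-13/5 → turn -1·90°
n=2: pose=(5,-2,W); sL=5, sR=45/17; mL=-40/17, mR=-5/2; mL+mR=-165/34 → advance -1; mR−mL=-5/34 → turn -1·90°
n=3: pose=(6,-2,N); sL=90/61, sR=18/17; mL=-432/1037, mR=-45/61; mL+mR=-1197/1037 → advance -1; mR−mL=-333/1037 → turn -1·90°
n=4: pose=(6,-3,E); sL=9/8, sR=45/34; mL=27/136, mR=-9/16; mL+mR=-99/272 → advance -1; mR−mL=-207/272 → turn -1·90°
n=5: pose=(5,-3,S); sL=90/37, sR=90/17; mL=1800/629, mR=-45/37; mL+mR=1035/629 → advance +1; mR−mL=-2565/629 → turn -1·90°

0 9/10 9/8 9/40 -9/20 6 -1 E
1 2 18/5 8/5 -1 5 -1 S
2 5 45/17 -40/17 -5/2 5 -2 W
3 90/61 18/17 -432/1037 -45/61 6 -2 N
4 9/8 45/34 27/136 -9/16 6 -3 E
5 90/37 90/17 1800/629 -45/37 5 -3 S
final 5 -4 W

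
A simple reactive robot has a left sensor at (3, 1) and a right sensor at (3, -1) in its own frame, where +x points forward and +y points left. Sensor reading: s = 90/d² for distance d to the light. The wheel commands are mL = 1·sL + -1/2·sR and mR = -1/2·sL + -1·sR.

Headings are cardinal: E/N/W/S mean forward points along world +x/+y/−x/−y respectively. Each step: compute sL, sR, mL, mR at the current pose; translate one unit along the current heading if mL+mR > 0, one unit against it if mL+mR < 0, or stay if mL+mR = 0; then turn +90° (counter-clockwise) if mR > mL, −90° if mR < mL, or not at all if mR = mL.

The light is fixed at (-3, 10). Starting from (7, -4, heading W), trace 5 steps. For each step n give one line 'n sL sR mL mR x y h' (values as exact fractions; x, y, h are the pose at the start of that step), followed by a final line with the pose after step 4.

0 45/137 45/109 3645/29866 -17235/29866 7 -4 W
1 90/221 18/53 2781/11713 -6363/11713 8 -4 N
2 45/196 45/226 720/5537 -13905/44296 8 -5 E
3 18/89 2/9 73/801 -259/801 7 -5 S
4 45/137 45/109 3645/29866 -17235/29866 7 -4 W
final 8 -4 N

n=0: pose=(7,-4,W); sL=45/137, sR=45/109; mL=3645/29866, mR=-17235/29866; mL+mR=-6795/14933 → advance -1; mR−mL=-10440/14933 → turn -1·90°
n=1: pose=(8,-4,N); sL=90/221, sR=18/53; mL=2781/11713, mR=-6363/11713; mL+mR=-3582/11713 → advance -1; mR−mL=-9144/11713 → turn -1·90°
n=2: pose=(8,-5,E); sL=45/196, sR=45/226; mL=720/5537, mR=-13905/44296; mL+mR=-8145/44296 → advance -1; mR−mL=-19665/44296 → turn -1·90°
n=3: pose=(7,-5,S); sL=18/89, sR=2/9; mL=73/801, mR=-259/801; mL+mR=-62/267 → advance -1; mR−mL=-332/801 → turn -1·90°
n=4: pose=(7,-4,W); sL=45/137, sR=45/109; mL=3645/29866, mR=-17235/29866; mL+mR=-6795/14933 → advance -1; mR−mL=-10440/14933 → turn -1·90°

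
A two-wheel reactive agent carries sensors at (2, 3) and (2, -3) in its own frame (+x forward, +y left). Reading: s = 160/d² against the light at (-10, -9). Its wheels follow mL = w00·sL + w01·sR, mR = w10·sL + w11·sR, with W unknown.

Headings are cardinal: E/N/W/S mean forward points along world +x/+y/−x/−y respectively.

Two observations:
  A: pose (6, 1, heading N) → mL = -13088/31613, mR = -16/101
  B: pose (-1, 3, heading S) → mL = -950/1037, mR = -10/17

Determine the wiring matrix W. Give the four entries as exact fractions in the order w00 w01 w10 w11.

-1/2 -1/2 0 -1/2

obs A: pose=(6,1,N) → sL=160/313, sR=32/101, mL=-13088/31613, mR=-16/101
obs B: pose=(-1,3,S) → sL=40/61, sR=20/17, mL=-950/1037, mR=-10/17
sensor matrix S = [[160/313, 32/101], [40/61, 20/17]]; det S = 12904320/32782681
solve [mL_A; mL_B] = S·[w00; w01] and [mR_A; mR_B] = S·[w10; w11]:
  w00 = -1/2, w01 = -1/2, w10 = 0, w11 = -1/2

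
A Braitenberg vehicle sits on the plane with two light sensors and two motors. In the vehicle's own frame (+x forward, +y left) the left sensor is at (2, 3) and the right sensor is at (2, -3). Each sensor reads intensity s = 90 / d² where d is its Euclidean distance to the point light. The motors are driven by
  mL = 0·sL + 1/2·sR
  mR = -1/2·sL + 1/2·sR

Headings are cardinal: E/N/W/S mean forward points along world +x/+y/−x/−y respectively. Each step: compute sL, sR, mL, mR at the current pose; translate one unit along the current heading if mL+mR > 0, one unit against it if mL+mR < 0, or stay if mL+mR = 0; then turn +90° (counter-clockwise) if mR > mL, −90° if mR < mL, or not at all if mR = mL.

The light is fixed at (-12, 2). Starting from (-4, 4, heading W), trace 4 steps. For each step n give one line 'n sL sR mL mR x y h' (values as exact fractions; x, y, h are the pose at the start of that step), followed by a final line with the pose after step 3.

n=0: pose=(-4,4,W); sL=90/37, sR=90/61; mL=45/61, mR=-1080/2257; mL+mR=585/2257 → advance +1; mR−mL=-45/37 → turn -1·90°
n=1: pose=(-5,4,N); sL=45/16, sR=45/58; mL=45/116, mR=-945/928; mL+mR=-585/928 → advance -1; mR−mL=-45/32 → turn -1·90°
n=2: pose=(-5,3,E); sL=90/97, sR=18/17; mL=9/17, mR=108/1649; mL+mR=981/1649 → advance +1; mR−mL=-45/97 → turn -1·90°
n=3: pose=(-4,3,S); sL=45/61, sR=45/13; mL=45/26, mR=1080/793; mL+mR=4905/1586 → advance +1; mR−mL=-45/122 → turn -1·90°

0 90/37 90/61 45/61 -1080/2257 -4 4 W
1 45/16 45/58 45/116 -945/928 -5 4 N
2 90/97 18/17 9/17 108/1649 -5 3 E
3 45/61 45/13 45/26 1080/793 -4 3 S
final -4 2 W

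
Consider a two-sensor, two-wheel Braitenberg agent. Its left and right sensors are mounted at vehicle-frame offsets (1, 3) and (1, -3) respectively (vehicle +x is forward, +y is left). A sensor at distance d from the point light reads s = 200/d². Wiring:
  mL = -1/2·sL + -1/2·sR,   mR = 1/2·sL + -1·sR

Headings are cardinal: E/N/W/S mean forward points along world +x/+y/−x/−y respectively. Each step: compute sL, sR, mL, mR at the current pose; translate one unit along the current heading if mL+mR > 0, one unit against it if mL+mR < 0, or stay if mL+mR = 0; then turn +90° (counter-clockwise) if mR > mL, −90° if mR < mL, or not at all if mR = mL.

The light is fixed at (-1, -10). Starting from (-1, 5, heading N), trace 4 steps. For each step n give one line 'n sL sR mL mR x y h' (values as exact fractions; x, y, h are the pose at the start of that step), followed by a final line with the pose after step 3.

0 40/53 40/53 -40/53 -20/53 -1 5 N
1 100/61 20/29 -2060/1769 230/1769 -1 4 W
2 40/37 200/173 -7160/6401 -3940/6401 0 4 S
3 25/41 50/37 -2975/3034 -3175/3034 0 5 E
final -1 5 S

n=0: pose=(-1,5,N); sL=40/53, sR=40/53; mL=-40/53, mR=-20/53; mL+mR=-60/53 → advance -1; mR−mL=20/53 → turn +1·90°
n=1: pose=(-1,4,W); sL=100/61, sR=20/29; mL=-2060/1769, mR=230/1769; mL+mR=-30/29 → advance -1; mR−mL=2290/1769 → turn +1·90°
n=2: pose=(0,4,S); sL=40/37, sR=200/173; mL=-7160/6401, mR=-3940/6401; mL+mR=-300/173 → advance -1; mR−mL=3220/6401 → turn +1·90°
n=3: pose=(0,5,E); sL=25/41, sR=50/37; mL=-2975/3034, mR=-3175/3034; mL+mR=-75/37 → advance -1; mR−mL=-100/1517 → turn -1·90°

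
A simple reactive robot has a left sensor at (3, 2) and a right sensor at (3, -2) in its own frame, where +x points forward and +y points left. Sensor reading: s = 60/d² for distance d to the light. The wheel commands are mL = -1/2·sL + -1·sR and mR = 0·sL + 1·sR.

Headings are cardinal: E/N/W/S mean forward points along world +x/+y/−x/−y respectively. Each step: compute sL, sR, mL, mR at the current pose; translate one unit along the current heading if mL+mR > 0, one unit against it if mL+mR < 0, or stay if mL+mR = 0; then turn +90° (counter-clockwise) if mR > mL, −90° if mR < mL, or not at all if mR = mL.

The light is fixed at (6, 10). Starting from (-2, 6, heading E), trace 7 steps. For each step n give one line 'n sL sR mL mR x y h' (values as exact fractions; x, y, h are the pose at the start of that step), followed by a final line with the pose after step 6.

n=0: pose=(-2,6,E); sL=60/29, sR=60/61; mL=-3570/1769, mR=60/61; mL+mR=-30/29 → advance -1; mR−mL=5310/1769 → turn +1·90°
n=1: pose=(-3,6,N); sL=30/61, sR=6/5; mL=-441/305, mR=6/5; mL+mR=-15/61 → advance -1; mR−mL=807/305 → turn +1·90°
n=2: pose=(-3,5,W); sL=60/193, sR=20/51; mL=-5390/9843, mR=20/51; mL+mR=-30/193 → advance -1; mR−mL=9250/9843 → turn +1·90°
n=3: pose=(-2,5,S); sL=3/5, sR=15/41; mL=-273/410, mR=15/41; mL+mR=-3/10 → advance -1; mR−mL=423/410 → turn +1·90°
n=4: pose=(-2,6,E); sL=60/29, sR=60/61; mL=-3570/1769, mR=60/61; mL+mR=-30/29 → advance -1; mR−mL=5310/1769 → turn +1·90°
n=5: pose=(-3,6,N); sL=30/61, sR=6/5; mL=-441/305, mR=6/5; mL+mR=-15/61 → advance -1; mR−mL=807/305 → turn +1·90°
n=6: pose=(-3,5,W); sL=60/193, sR=20/51; mL=-5390/9843, mR=20/51; mL+mR=-30/193 → advance -1; mR−mL=9250/9843 → turn +1·90°

0 60/29 60/61 -3570/1769 60/61 -2 6 E
1 30/61 6/5 -441/305 6/5 -3 6 N
2 60/193 20/51 -5390/9843 20/51 -3 5 W
3 3/5 15/41 -273/410 15/41 -2 5 S
4 60/29 60/61 -3570/1769 60/61 -2 6 E
5 30/61 6/5 -441/305 6/5 -3 6 N
6 60/193 20/51 -5390/9843 20/51 -3 5 W
final -2 5 S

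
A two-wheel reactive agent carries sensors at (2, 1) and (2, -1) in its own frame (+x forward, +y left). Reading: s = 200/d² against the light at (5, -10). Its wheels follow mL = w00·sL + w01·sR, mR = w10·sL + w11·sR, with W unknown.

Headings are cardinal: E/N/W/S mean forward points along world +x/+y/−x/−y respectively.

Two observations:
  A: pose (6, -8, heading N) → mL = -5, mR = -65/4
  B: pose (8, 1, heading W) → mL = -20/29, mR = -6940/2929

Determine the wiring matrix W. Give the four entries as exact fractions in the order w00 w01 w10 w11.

0 -1/2 -1/2 -1

obs A: pose=(6,-8,N) → sL=25/2, sR=10, mL=-5, mR=-65/4
obs B: pose=(8,1,W) → sL=200/101, sR=40/29, mL=-20/29, mR=-6940/2929
sensor matrix S = [[25/2, 10], [200/101, 40/29]]; det S = -7500/2929
solve [mL_A; mL_B] = S·[w00; w01] and [mR_A; mR_B] = S·[w10; w11]:
  w00 = 0, w01 = -1/2, w10 = -1/2, w11 = -1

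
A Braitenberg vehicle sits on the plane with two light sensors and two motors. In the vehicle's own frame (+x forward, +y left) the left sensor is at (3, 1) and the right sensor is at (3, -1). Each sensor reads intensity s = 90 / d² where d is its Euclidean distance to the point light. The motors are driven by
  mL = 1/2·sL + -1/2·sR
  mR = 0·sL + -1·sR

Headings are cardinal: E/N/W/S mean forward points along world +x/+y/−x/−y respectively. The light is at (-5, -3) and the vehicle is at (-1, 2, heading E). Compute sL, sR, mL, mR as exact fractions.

left sensor world pos  = (2, 3); dL² = 85
right sensor world pos = (2, 1); dR² = 65
sL = 90/85 = 18/17
sR = 90/65 = 18/13
mL = 1/2·sL + -1/2·sR = -36/221
mR = 0·sL + -1·sR = -18/13

18/17 18/13 -36/221 -18/13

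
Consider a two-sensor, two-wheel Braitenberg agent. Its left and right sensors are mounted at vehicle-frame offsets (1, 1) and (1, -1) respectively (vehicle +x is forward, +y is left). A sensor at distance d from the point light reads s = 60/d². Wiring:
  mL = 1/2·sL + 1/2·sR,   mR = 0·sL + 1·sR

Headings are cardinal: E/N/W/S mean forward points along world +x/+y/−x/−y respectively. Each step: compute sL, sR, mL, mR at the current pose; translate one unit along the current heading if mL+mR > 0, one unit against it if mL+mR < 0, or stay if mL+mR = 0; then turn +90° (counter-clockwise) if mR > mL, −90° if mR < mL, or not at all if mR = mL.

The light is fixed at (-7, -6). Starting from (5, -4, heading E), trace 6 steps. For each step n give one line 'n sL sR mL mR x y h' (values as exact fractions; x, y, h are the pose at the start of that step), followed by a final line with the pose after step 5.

0 30/89 6/17 522/1513 6/17 5 -4 E
1 20/51 12/41 716/2091 12/41 6 -4 N
2 15/53 3/10 309/1060 3/10 6 -3 E
3 12/37 60/241 2556/8917 60/241 7 -3 N
4 6/25 10/39 242/975 10/39 7 -2 E
5 60/221 60/281 15060/62101 60/281 8 -2 N
final 8 -1 E

n=0: pose=(5,-4,E); sL=30/89, sR=6/17; mL=522/1513, mR=6/17; mL+mR=1056/1513 → advance +1; mR−mL=12/1513 → turn +1·90°
n=1: pose=(6,-4,N); sL=20/51, sR=12/41; mL=716/2091, mR=12/41; mL+mR=1328/2091 → advance +1; mR−mL=-104/2091 → turn -1·90°
n=2: pose=(6,-3,E); sL=15/53, sR=3/10; mL=309/1060, mR=3/10; mL+mR=627/1060 → advance +1; mR−mL=9/1060 → turn +1·90°
n=3: pose=(7,-3,N); sL=12/37, sR=60/241; mL=2556/8917, mR=60/241; mL+mR=4776/8917 → advance +1; mR−mL=-336/8917 → turn -1·90°
n=4: pose=(7,-2,E); sL=6/25, sR=10/39; mL=242/975, mR=10/39; mL+mR=164/325 → advance +1; mR−mL=8/975 → turn +1·90°
n=5: pose=(8,-2,N); sL=60/221, sR=60/281; mL=15060/62101, mR=60/281; mL+mR=28320/62101 → advance +1; mR−mL=-1800/62101 → turn -1·90°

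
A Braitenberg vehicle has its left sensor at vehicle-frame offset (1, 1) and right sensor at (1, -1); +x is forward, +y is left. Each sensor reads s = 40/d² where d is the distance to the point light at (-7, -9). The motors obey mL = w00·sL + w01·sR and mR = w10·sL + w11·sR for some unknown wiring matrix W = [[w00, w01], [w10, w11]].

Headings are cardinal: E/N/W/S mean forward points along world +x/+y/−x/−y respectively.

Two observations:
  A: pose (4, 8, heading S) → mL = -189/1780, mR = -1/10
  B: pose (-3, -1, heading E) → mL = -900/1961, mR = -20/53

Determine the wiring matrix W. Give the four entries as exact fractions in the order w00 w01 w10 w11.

-1/2 -1/2 -1 0

obs A: pose=(4,8,S) → sL=1/10, sR=10/89, mL=-189/1780, mR=-1/10
obs B: pose=(-3,-1,E) → sL=20/53, sR=20/37, mL=-900/1961, mR=-20/53
sensor matrix S = [[1/10, 10/89], [20/53, 20/37]]; det S = 2034/174529
solve [mL_A; mL_B] = S·[w00; w01] and [mR_A; mR_B] = S·[w10; w11]:
  w00 = -1/2, w01 = -1/2, w10 = -1, w11 = 0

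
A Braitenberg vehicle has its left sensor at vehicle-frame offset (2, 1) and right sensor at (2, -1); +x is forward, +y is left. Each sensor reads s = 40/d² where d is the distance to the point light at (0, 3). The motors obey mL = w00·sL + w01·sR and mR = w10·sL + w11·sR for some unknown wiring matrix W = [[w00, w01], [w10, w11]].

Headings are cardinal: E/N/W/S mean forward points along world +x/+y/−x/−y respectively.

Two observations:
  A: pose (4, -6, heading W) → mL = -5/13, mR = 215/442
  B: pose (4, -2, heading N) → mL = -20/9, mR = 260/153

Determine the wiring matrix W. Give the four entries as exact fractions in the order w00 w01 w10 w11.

obs A: pose=(4,-6,W) → sL=5/13, sR=10/17, mL=-5/13, mR=215/442
obs B: pose=(4,-2,N) → sL=20/9, sR=20/17, mL=-20/9, mR=260/153
sensor matrix S = [[5/13, 10/17], [20/9, 20/17]]; det S = -100/117
solve [mL_A; mL_B] = S·[w00; w01] and [mR_A; mR_B] = S·[w10; w11]:
  w00 = -1, w01 = 0, w10 = 1/2, w11 = 1/2

-1 0 1/2 1/2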